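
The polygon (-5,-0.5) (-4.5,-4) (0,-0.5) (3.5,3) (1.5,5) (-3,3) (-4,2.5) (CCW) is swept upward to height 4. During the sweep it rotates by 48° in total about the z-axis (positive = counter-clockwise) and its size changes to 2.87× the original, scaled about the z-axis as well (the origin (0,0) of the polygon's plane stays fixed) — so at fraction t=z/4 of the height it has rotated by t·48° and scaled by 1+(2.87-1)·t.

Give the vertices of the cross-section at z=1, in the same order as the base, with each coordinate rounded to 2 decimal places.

t = z/height = 1/4 = 0.25
s = 1 + (scale-1)·z/height = 1 + (2.87-1)·1/4 = 1.467500
θ = twist·z/height = 48°·1/4 = 12.0000° = 0.209440 rad
cos θ = 0.978148, sin θ = 0.207912 (intermediates below are computed at full precision and shown rounded to 5 d.p.)
v1: (-5,-0.5) → rotate → (-4.78678,-1.52863) → ×s → (-7.02460,-2.24327) → (-7.02,-2.24)
v2: (-4.5,-4) → rotate → (-3.57002,-4.84819) → ×s → (-5.23900,-7.11472) → (-5.24,-7.11)
v3: (0,-0.5) → rotate → (0.10396,-0.48907) → ×s → (0.15256,-0.71772) → (0.15,-0.72)
v4: (3.5,3) → rotate → (2.79978,3.66213) → ×s → (4.10868,5.37418) → (4.11,5.37)
v5: (1.5,5) → rotate → (0.42766,5.20261) → ×s → (0.62760,7.63482) → (0.63,7.63)
v6: (-3,3) → rotate → (-3.55818,2.31071) → ×s → (-5.22163,3.39096) → (-5.22,3.39)
v7: (-4,2.5) → rotate → (-4.43237,1.61372) → ×s → (-6.50450,2.36814) → (-6.50,2.37)

Cross-section at z=1: (-7.02,-2.24) (-5.24,-7.11) (0.15,-0.72) (4.11,5.37) (0.63,7.63) (-5.22,3.39) (-6.50,2.37)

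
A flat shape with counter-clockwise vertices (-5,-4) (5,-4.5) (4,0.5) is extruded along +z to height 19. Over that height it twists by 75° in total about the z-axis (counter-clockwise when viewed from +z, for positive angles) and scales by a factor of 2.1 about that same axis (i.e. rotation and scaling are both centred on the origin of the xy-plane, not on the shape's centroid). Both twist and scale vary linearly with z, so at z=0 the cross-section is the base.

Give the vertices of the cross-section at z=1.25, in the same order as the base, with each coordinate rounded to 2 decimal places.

t = z/height = 1.25/19 = 0.0657895
s = 1 + (scale-1)·z/height = 1 + (2.1-1)·1.25/19 = 1.072368
θ = twist·z/height = 75°·1.25/19 = 4.9342° = 0.086118 rad
cos θ = 0.996294, sin θ = 0.086012 (intermediates below are computed at full precision and shown rounded to 5 d.p.)
v1: (-5,-4) → rotate → (-4.63742,-4.41524) → ×s → (-4.97303,-4.73476) → (-4.97,-4.73)
v2: (5,-4.5) → rotate → (5.36852,-4.05326) → ×s → (5.75704,-4.34659) → (5.76,-4.35)
v3: (4,0.5) → rotate → (3.94217,0.84219) → ×s → (4.22746,0.90314) → (4.23,0.90)

Cross-section at z=1.25: (-4.97,-4.73) (5.76,-4.35) (4.23,0.90)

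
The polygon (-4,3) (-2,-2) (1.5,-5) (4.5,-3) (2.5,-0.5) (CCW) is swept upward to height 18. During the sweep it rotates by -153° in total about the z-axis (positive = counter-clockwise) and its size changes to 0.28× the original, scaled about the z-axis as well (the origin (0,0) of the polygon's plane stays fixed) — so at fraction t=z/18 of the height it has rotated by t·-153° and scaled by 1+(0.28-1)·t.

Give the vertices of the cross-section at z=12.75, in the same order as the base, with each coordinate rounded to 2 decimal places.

t = z/height = 12.75/18 = 0.708333
s = 1 + (scale-1)·z/height = 1 + (0.28-1)·12.75/18 = 0.490000
θ = twist·z/height = -153°·12.75/18 = -108.3750° = -1.891501 rad
cos θ = -0.315235, sin θ = -0.949014 (intermediates below are computed at full precision and shown rounded to 5 d.p.)
v1: (-4,3) → rotate → (4.10798,2.85035) → ×s → (2.01291,1.39667) → (2.01,1.40)
v2: (-2,-2) → rotate → (-1.26756,2.52850) → ×s → (-0.62110,1.23896) → (-0.62,1.24)
v3: (1.5,-5) → rotate → (-5.21792,0.15265) → ×s → (-2.55678,0.07480) → (-2.56,0.07)
v4: (4.5,-3) → rotate → (-4.26560,-3.32486) → ×s → (-2.09014,-1.62918) → (-2.09,-1.63)
v5: (2.5,-0.5) → rotate → (-1.26259,-2.21492) → ×s → (-0.61867,-1.08531) → (-0.62,-1.09)

Cross-section at z=12.75: (2.01,1.40) (-0.62,1.24) (-2.56,0.07) (-2.09,-1.63) (-0.62,-1.09)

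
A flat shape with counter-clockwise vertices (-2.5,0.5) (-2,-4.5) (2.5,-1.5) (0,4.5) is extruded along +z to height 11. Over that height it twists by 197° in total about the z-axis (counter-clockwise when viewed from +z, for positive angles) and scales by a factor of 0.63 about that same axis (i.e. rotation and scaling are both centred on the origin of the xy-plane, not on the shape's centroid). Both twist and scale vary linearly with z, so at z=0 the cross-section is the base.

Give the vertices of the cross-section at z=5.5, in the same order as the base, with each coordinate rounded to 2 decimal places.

t = z/height = 5.5/11 = 0.5
s = 1 + (scale-1)·z/height = 1 + (0.63-1)·5.5/11 = 0.815000
θ = twist·z/height = 197°·5.5/11 = 98.5000° = 1.719149 rad
cos θ = -0.147809, sin θ = 0.989016 (intermediates below are computed at full precision and shown rounded to 5 d.p.)
v1: (-2.5,0.5) → rotate → (-0.12498,-2.54644) → ×s → (-0.10186,-2.07535) → (-0.10,-2.08)
v2: (-2,-4.5) → rotate → (4.74619,-1.31289) → ×s → (3.86815,-1.07000) → (3.87,-1.07)
v3: (2.5,-1.5) → rotate → (1.11400,2.69425) → ×s → (0.90791,2.19582) → (0.91,2.20)
v4: (0,4.5) → rotate → (-4.45057,-0.66514) → ×s → (-3.62722,-0.54209) → (-3.63,-0.54)

Cross-section at z=5.5: (-0.10,-2.08) (3.87,-1.07) (0.91,2.20) (-3.63,-0.54)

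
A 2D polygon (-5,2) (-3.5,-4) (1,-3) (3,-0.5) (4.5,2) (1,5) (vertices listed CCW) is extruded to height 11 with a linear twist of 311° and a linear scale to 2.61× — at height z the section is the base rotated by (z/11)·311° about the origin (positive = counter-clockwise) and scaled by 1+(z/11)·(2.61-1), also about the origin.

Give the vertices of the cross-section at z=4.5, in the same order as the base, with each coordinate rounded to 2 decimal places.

t = z/height = 4.5/11 = 0.409091
s = 1 + (scale-1)·z/height = 1 + (2.61-1)·4.5/11 = 1.658636
θ = twist·z/height = 311°·4.5/11 = 127.2273° = 2.220535 rad
cos θ = -0.604978, sin θ = 0.796242 (intermediates below are computed at full precision and shown rounded to 5 d.p.)
v1: (-5,2) → rotate → (1.43241,-5.19117) → ×s → (2.37584,-8.61026) → (2.38,-8.61)
v2: (-3.5,-4) → rotate → (5.30239,-0.36693) → ×s → (8.79474,-0.60861) → (8.79,-0.61)
v3: (1,-3) → rotate → (1.78375,2.61118) → ×s → (2.95859,4.33099) → (2.96,4.33)
v4: (3,-0.5) → rotate → (-1.41681,2.69122) → ×s → (-2.34998,4.46375) → (-2.35,4.46)
v5: (4.5,2) → rotate → (-4.31489,2.37313) → ×s → (-7.15683,3.93616) → (-7.16,3.94)
v6: (1,5) → rotate → (-4.58619,-2.22865) → ×s → (-7.60682,-3.69652) → (-7.61,-3.70)

Cross-section at z=4.5: (2.38,-8.61) (8.79,-0.61) (2.96,4.33) (-2.35,4.46) (-7.16,3.94) (-7.61,-3.70)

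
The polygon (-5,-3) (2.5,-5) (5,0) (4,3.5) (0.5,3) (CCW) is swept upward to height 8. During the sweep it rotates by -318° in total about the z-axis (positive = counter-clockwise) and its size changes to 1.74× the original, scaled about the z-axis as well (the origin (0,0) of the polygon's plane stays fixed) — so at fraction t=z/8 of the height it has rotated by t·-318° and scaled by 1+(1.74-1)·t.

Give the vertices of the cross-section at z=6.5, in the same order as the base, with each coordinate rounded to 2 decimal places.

Cross-section at z=6.5: (6.32,-6.87) (7.04,5.53) (-1.61,7.84) (-6.78,5.14) (-4.87,-0.18)

t = z/height = 6.5/8 = 0.8125
s = 1 + (scale-1)·z/height = 1 + (1.74-1)·6.5/8 = 1.601250
θ = twist·z/height = -318°·6.5/8 = -258.3750° = -4.509494 rad
cos θ = -0.201505, sin θ = 0.979487 (intermediates below are computed at full precision and shown rounded to 5 d.p.)
v1: (-5,-3) → rotate → (3.94599,-4.29292) → ×s → (6.31851,-6.87404) → (6.32,-6.87)
v2: (2.5,-5) → rotate → (4.39367,3.45625) → ×s → (7.03537,5.53431) → (7.04,5.53)
v3: (5,0) → rotate → (-1.00753,4.89744) → ×s → (-1.61330,7.84202) → (-1.61,7.84)
v4: (4,3.5) → rotate → (-4.23423,3.21268) → ×s → (-6.78006,5.14431) → (-6.78,5.14)
v5: (0.5,3) → rotate → (-3.03921,-0.11477) → ×s → (-4.86654,-0.18378) → (-4.87,-0.18)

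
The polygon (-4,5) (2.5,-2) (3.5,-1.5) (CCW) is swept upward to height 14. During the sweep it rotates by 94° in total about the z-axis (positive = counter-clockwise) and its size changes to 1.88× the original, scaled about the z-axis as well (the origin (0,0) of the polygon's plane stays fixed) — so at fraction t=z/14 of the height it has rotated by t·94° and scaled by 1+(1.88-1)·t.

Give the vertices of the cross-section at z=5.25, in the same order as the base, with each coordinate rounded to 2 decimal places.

Cross-section at z=5.25: (-8.18,2.36) (4.25,-0.25) (4.95,1.06)

t = z/height = 5.25/14 = 0.375
s = 1 + (scale-1)·z/height = 1 + (1.88-1)·5.25/14 = 1.330000
θ = twist·z/height = 94°·5.25/14 = 35.2500° = 0.615229 rad
cos θ = 0.816642, sin θ = 0.577145 (intermediates below are computed at full precision and shown rounded to 5 d.p.)
v1: (-4,5) → rotate → (-6.15229,1.77463) → ×s → (-8.18255,2.36025) → (-8.18,2.36)
v2: (2.5,-2) → rotate → (3.19589,-0.19042) → ×s → (4.25054,-0.25326) → (4.25,-0.25)
v3: (3.5,-1.5) → rotate → (3.72396,0.79505) → ×s → (4.95287,1.05741) → (4.95,1.06)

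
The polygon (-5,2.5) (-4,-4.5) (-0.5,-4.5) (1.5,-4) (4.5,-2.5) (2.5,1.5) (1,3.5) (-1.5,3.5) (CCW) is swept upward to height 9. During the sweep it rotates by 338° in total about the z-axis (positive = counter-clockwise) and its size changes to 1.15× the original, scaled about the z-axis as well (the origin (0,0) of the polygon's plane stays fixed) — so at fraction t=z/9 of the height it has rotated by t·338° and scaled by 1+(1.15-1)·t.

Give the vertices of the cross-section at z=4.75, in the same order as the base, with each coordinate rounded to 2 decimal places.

Cross-section at z=4.75: (5.32,-2.85) (4.45,4.73) (0.68,4.84) (-1.50,4.36) (-4.78,2.83) (-2.74,-1.54) (-1.18,-3.75) (1.51,-3.82)

t = z/height = 4.75/9 = 0.527778
s = 1 + (scale-1)·z/height = 1 + (1.15-1)·4.75/9 = 1.079167
θ = twist·z/height = 338°·4.75/9 = 178.3889° = 3.113473 rad
cos θ = -0.999605, sin θ = 0.028115 (intermediates below are computed at full precision and shown rounded to 5 d.p.)
v1: (-5,2.5) → rotate → (4.92773,-2.63959) → ×s → (5.31785,-2.84856) → (5.32,-2.85)
v2: (-4,-4.5) → rotate → (4.12494,4.38576) → ×s → (4.45150,4.73297) → (4.45,4.73)
v3: (-0.5,-4.5) → rotate → (0.62632,4.48416) → ×s → (0.67591,4.83916) → (0.68,4.84)
v4: (1.5,-4) → rotate → (-1.38695,4.04059) → ×s → (-1.49674,4.36047) → (-1.50,4.36)
v5: (4.5,-2.5) → rotate → (-4.42793,2.62553) → ×s → (-4.77848,2.83339) → (-4.78,2.83)
v6: (2.5,1.5) → rotate → (-2.54118,-1.42912) → ×s → (-2.74236,-1.54226) → (-2.74,-1.54)
v7: (1,3.5) → rotate → (-1.09801,-3.47050) → ×s → (-1.18493,-3.74525) → (-1.18,-3.75)
v8: (-1.5,3.5) → rotate → (1.40100,-3.54079) → ×s → (1.51192,-3.82110) → (1.51,-3.82)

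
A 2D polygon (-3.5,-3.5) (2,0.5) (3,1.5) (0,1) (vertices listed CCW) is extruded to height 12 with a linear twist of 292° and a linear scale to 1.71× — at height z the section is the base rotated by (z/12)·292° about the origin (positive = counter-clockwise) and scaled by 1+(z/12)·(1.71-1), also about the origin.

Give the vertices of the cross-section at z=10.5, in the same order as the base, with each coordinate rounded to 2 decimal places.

Cross-section at z=10.5: (-4.07,6.91) (-0.03,-3.34) (1.14,-5.32) (1.57,-0.41)

t = z/height = 10.5/12 = 0.875
s = 1 + (scale-1)·z/height = 1 + (1.71-1)·10.5/12 = 1.621250
θ = twist·z/height = 292°·10.5/12 = 255.5000° = 4.459316 rad
cos θ = -0.250380, sin θ = -0.968148 (intermediates below are computed at full precision and shown rounded to 5 d.p.)
v1: (-3.5,-3.5) → rotate → (-2.51219,4.26485) → ×s → (-4.07288,6.91438) → (-4.07,6.91)
v2: (2,0.5) → rotate → (-0.01669,-2.06149) → ×s → (-0.02705,-3.34218) → (-0.03,-3.34)
v3: (3,1.5) → rotate → (0.70108,-3.28001) → ×s → (1.13663,-5.31772) → (1.14,-5.32)
v4: (0,1) → rotate → (0.96815,-0.25038) → ×s → (1.56961,-0.40593) → (1.57,-0.41)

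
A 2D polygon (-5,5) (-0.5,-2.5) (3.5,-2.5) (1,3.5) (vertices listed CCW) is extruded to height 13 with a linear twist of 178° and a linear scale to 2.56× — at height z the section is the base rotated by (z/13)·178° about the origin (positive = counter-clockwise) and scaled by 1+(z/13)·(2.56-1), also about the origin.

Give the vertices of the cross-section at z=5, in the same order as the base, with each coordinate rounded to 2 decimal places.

t = z/height = 5/13 = 0.384615
s = 1 + (scale-1)·z/height = 1 + (2.56-1)·5/13 = 1.600000
θ = twist·z/height = 178°·5/13 = 68.4615° = 1.194879 rad
cos θ = 0.367126, sin θ = 0.930171 (intermediates below are computed at full precision and shown rounded to 5 d.p.)
v1: (-5,5) → rotate → (-6.48649,-2.81523) → ×s → (-10.37838,-4.50436) → (-10.38,-4.50)
v2: (-0.5,-2.5) → rotate → (2.14187,-1.38290) → ×s → (3.42698,-2.21264) → (3.43,-2.21)
v3: (3.5,-2.5) → rotate → (3.61037,2.33779) → ×s → (5.77659,3.74046) → (5.78,3.74)
v4: (1,3.5) → rotate → (-2.88847,2.21511) → ×s → (-4.62156,3.54418) → (-4.62,3.54)

Cross-section at z=5: (-10.38,-4.50) (3.43,-2.21) (5.78,3.74) (-4.62,3.54)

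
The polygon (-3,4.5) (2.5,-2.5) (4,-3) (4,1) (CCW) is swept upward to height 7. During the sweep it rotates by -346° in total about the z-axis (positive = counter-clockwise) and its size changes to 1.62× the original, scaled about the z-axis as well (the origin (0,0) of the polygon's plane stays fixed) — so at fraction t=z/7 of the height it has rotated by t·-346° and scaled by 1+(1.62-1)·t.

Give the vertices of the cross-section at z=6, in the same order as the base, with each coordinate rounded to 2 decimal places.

t = z/height = 6/7 = 0.857143
s = 1 + (scale-1)·z/height = 1 + (1.62-1)·6/7 = 1.531429
θ = twist·z/height = -346°·6/7 = -296.5714° = -5.176148 rad
cos θ = 0.447313, sin θ = 0.894377 (intermediates below are computed at full precision and shown rounded to 5 d.p.)
v1: (-3,4.5) → rotate → (-5.36664,-0.67022) → ×s → (-8.21862,-1.02640) → (-8.22,-1.03)
v2: (2.5,-2.5) → rotate → (3.35423,1.11766) → ×s → (5.13676,1.71162) → (5.14,1.71)
v3: (4,-3) → rotate → (4.47238,2.23557) → ×s → (6.84914,3.42362) → (6.85,3.42)
v4: (4,1) → rotate → (0.89488,4.02482) → ×s → (1.37044,6.16373) → (1.37,6.16)

Cross-section at z=6: (-8.22,-1.03) (5.14,1.71) (6.85,3.42) (1.37,6.16)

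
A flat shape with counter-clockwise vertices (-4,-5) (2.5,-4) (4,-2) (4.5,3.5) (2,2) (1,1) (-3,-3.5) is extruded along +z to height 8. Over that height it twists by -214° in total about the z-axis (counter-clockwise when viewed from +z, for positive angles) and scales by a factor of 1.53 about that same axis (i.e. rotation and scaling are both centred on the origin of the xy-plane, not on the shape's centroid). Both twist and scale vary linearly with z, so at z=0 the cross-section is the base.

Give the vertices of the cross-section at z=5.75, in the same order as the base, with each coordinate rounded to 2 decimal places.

t = z/height = 5.75/8 = 0.71875
s = 1 + (scale-1)·z/height = 1 + (1.53-1)·5.75/8 = 1.380938
θ = twist·z/height = -214°·5.75/8 = -153.8125° = -2.684535 rad
cos θ = -0.897355, sin θ = -0.441310 (intermediates below are computed at full precision and shown rounded to 5 d.p.)
v1: (-4,-5) → rotate → (1.38287,6.25201) → ×s → (1.90965,8.63364) → (1.91,8.63)
v2: (2.5,-4) → rotate → (-4.00863,2.48614) → ×s → (-5.53566,3.43321) → (-5.54,3.43)
v3: (4,-2) → rotate → (-4.47204,0.02947) → ×s → (-6.17561,0.04069) → (-6.18,0.04)
v4: (4.5,3.5) → rotate → (-2.49351,-5.12664) → ×s → (-3.44338,-7.07956) → (-3.44,-7.08)
v5: (2,2) → rotate → (-0.91209,-2.67733) → ×s → (-1.25954,-3.69722) → (-1.26,-3.70)
v6: (1,1) → rotate → (-0.45604,-1.33866) → ×s → (-0.62977,-1.84861) → (-0.63,-1.85)
v7: (-3,-3.5) → rotate → (1.14748,4.46467) → ×s → (1.58460,6.16543) → (1.58,6.17)

Cross-section at z=5.75: (1.91,8.63) (-5.54,3.43) (-6.18,0.04) (-3.44,-7.08) (-1.26,-3.70) (-0.63,-1.85) (1.58,6.17)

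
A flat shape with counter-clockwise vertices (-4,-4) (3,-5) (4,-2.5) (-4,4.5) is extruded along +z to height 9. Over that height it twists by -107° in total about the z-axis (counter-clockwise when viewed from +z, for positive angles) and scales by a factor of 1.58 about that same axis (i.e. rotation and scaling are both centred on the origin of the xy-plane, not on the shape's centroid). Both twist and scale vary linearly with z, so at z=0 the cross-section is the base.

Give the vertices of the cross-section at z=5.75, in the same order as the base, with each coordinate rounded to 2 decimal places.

t = z/height = 5.75/9 = 0.638889
s = 1 + (scale-1)·z/height = 1 + (1.58-1)·5.75/9 = 1.370556
θ = twist·z/height = -107°·5.75/9 = -68.3611° = -1.193126 rad
cos θ = 0.368756, sin θ = -0.929526 (intermediates below are computed at full precision and shown rounded to 5 d.p.)
v1: (-4,-4) → rotate → (-5.19313,2.24308) → ×s → (-7.11747,3.07427) → (-7.12,3.07)
v2: (3,-5) → rotate → (-3.54137,-4.63236) → ×s → (-4.85364,-6.34890) → (-4.85,-6.35)
v3: (4,-2.5) → rotate → (-0.84879,-4.63999) → ×s → (-1.16332,-6.35937) → (-1.16,-6.36)
v4: (-4,4.5) → rotate → (2.70785,5.37751) → ×s → (3.71125,7.37017) → (3.71,7.37)

Cross-section at z=5.75: (-7.12,3.07) (-4.85,-6.35) (-1.16,-6.36) (3.71,7.37)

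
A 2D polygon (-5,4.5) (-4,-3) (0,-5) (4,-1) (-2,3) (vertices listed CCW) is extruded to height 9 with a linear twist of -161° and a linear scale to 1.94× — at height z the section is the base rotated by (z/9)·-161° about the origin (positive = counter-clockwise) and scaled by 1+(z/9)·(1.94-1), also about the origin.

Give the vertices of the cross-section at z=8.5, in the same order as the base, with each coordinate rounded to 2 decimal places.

Cross-section at z=8.5: (12.32,-3.08) (4.02,8.54) (-4.42,8.34) (-7.56,-1.87) (5.99,-3.23)

t = z/height = 8.5/9 = 0.944444
s = 1 + (scale-1)·z/height = 1 + (1.94-1)·8.5/9 = 1.887778
θ = twist·z/height = -161°·8.5/9 = -152.0556° = -2.653870 rad
cos θ = -0.883402, sin θ = -0.468615 (intermediates below are computed at full precision and shown rounded to 5 d.p.)
v1: (-5,4.5) → rotate → (6.52578,-1.63223) → ×s → (12.31922,-3.08130) → (12.32,-3.08)
v2: (-4,-3) → rotate → (2.12776,4.52467) → ×s → (4.01675,8.54157) → (4.02,8.54)
v3: (0,-5) → rotate → (-2.34308,4.41701) → ×s → (-4.42321,8.33834) → (-4.42,8.34)
v4: (4,-1) → rotate → (-4.00222,-0.99106) → ×s → (-7.55531,-1.87090) → (-7.56,-1.87)
v5: (-2,3) → rotate → (3.17265,-1.71298) → ×s → (5.98926,-3.23372) → (5.99,-3.23)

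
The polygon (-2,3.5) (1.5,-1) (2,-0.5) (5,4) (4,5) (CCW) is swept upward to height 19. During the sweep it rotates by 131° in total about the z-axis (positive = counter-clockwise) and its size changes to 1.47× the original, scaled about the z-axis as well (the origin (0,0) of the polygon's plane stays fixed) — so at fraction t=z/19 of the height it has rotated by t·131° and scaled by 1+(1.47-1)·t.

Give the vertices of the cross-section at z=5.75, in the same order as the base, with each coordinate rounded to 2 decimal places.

t = z/height = 5.75/19 = 0.302632
s = 1 + (scale-1)·z/height = 1 + (1.47-1)·5.75/19 = 1.142237
θ = twist·z/height = 131°·5.75/19 = 39.6447° = 0.691931 rad
cos θ = 0.770015, sin θ = 0.638025 (intermediates below are computed at full precision and shown rounded to 5 d.p.)
v1: (-2,3.5) → rotate → (-3.77312,1.41900) → ×s → (-4.30980,1.62084) → (-4.31,1.62)
v2: (1.5,-1) → rotate → (1.79305,0.18702) → ×s → (2.04809,0.21362) → (2.05,0.21)
v3: (2,-0.5) → rotate → (1.85904,0.89104) → ×s → (2.12347,1.01778) → (2.12,1.02)
v4: (5,4) → rotate → (1.29797,6.27019) → ×s → (1.48259,7.16204) → (1.48,7.16)
v5: (4,5) → rotate → (-0.11007,6.40218) → ×s → (-0.12572,7.31280) → (-0.13,7.31)

Cross-section at z=5.75: (-4.31,1.62) (2.05,0.21) (2.12,1.02) (1.48,7.16) (-0.13,7.31)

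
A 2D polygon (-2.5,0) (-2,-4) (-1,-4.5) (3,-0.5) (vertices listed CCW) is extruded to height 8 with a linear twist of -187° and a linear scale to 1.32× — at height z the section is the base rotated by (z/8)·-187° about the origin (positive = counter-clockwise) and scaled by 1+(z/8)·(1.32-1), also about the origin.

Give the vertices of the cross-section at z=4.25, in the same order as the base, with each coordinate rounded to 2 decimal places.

Cross-section at z=4.25: (0.47,2.89) (-4.24,3.07) (-5.01,2.01) (-1.15,-3.37)

t = z/height = 4.25/8 = 0.53125
s = 1 + (scale-1)·z/height = 1 + (1.32-1)·4.25/8 = 1.170000
θ = twist·z/height = -187°·4.25/8 = -99.3438° = -1.733876 rad
cos θ = -0.162357, sin θ = -0.986732 (intermediates below are computed at full precision and shown rounded to 5 d.p.)
v1: (-2.5,0) → rotate → (0.40589,2.46683) → ×s → (0.47490,2.88619) → (0.47,2.89)
v2: (-2,-4) → rotate → (-3.62221,2.62289) → ×s → (-4.23799,3.06879) → (-4.24,3.07)
v3: (-1,-4.5) → rotate → (-4.27794,1.71734) → ×s → (-5.00519,2.00929) → (-5.01,2.01)
v4: (3,-0.5) → rotate → (-0.98044,-2.87902) → ×s → (-1.14711,-3.36845) → (-1.15,-3.37)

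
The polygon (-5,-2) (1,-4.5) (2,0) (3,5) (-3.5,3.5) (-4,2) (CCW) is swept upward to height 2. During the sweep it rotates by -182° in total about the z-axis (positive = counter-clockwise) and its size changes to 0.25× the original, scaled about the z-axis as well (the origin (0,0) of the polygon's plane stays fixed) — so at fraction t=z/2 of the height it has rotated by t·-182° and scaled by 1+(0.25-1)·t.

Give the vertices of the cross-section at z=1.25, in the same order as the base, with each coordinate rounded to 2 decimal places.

t = z/height = 1.25/2 = 0.625
s = 1 + (scale-1)·z/height = 1 + (0.25-1)·1.25/2 = 0.531250
θ = twist·z/height = -182°·1.25/2 = -113.7500° = -1.985312 rad
cos θ = -0.402747, sin θ = -0.915311 (intermediates below are computed at full precision and shown rounded to 5 d.p.)
v1: (-5,-2) → rotate → (0.18311,5.38205) → ×s → (0.09728,2.85921) → (0.10,2.86)
v2: (1,-4.5) → rotate → (-4.52165,0.89705) → ×s → (-2.40213,0.47656) → (-2.40,0.48)
v3: (2,0) → rotate → (-0.80549,-1.83062) → ×s → (-0.42792,-0.97252) → (-0.43,-0.97)
v4: (3,5) → rotate → (3.36832,-4.75967) → ×s → (1.78942,-2.52857) → (1.79,-2.53)
v5: (-3.5,3.5) → rotate → (4.61320,1.79398) → ×s → (2.45076,0.95305) → (2.45,0.95)
v6: (-4,2) → rotate → (3.44161,2.85575) → ×s → (1.82836,1.51712) → (1.83,1.52)

Cross-section at z=1.25: (0.10,2.86) (-2.40,0.48) (-0.43,-0.97) (1.79,-2.53) (2.45,0.95) (1.83,1.52)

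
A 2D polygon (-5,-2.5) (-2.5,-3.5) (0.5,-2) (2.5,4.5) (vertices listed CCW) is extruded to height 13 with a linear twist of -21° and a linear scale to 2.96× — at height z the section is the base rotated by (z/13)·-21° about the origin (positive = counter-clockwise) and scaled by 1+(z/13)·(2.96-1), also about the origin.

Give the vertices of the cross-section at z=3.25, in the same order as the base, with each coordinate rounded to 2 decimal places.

Cross-section at z=3.25: (-7.76,-3.03) (-4.19,-4.85) (0.47,-3.04) (4.32,6.34)

t = z/height = 3.25/13 = 0.25
s = 1 + (scale-1)·z/height = 1 + (2.96-1)·3.25/13 = 1.490000
θ = twist·z/height = -21°·3.25/13 = -5.2500° = -0.091630 rad
cos θ = 0.995805, sin θ = -0.091502 (intermediates below are computed at full precision and shown rounded to 5 d.p.)
v1: (-5,-2.5) → rotate → (-5.20778,-2.03200) → ×s → (-7.75959,-3.02769) → (-7.76,-3.03)
v2: (-2.5,-3.5) → rotate → (-2.80977,-3.25656) → ×s → (-4.18655,-4.85228) → (-4.19,-4.85)
v3: (0.5,-2) → rotate → (0.31490,-2.03736) → ×s → (0.46920,-3.03567) → (0.47,-3.04)
v4: (2.5,4.5) → rotate → (2.90127,4.25237) → ×s → (4.32289,6.33603) → (4.32,6.34)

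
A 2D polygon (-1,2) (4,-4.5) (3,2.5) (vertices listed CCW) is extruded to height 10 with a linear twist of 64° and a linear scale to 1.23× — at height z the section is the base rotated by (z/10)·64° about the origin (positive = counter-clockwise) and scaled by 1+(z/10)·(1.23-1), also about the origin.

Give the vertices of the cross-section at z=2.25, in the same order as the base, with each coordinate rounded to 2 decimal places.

Cross-section at z=2.25: (-1.54,1.78) (5.25,-3.54) (2.40,3.33)

t = z/height = 2.25/10 = 0.225
s = 1 + (scale-1)·z/height = 1 + (1.23-1)·2.25/10 = 1.051750
θ = twist·z/height = 64°·2.25/10 = 14.4000° = 0.251327 rad
cos θ = 0.968583, sin θ = 0.248690 (intermediates below are computed at full precision and shown rounded to 5 d.p.)
v1: (-1,2) → rotate → (-1.46596,1.68848) → ×s → (-1.54183,1.77586) → (-1.54,1.78)
v2: (4,-4.5) → rotate → (4.99344,-3.36386) → ×s → (5.25185,-3.53794) → (5.25,-3.54)
v3: (3,2.5) → rotate → (2.28402,3.16753) → ×s → (2.40222,3.33145) → (2.40,3.33)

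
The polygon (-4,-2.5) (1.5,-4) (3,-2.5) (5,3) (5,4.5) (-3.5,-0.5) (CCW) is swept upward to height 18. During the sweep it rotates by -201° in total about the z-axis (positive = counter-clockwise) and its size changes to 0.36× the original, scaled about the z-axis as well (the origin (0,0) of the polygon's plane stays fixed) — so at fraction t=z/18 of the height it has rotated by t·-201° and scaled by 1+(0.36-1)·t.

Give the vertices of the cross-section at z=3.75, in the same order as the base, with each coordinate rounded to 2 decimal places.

t = z/height = 3.75/18 = 0.208333
s = 1 + (scale-1)·z/height = 1 + (0.36-1)·3.75/18 = 0.866667
θ = twist·z/height = -201°·3.75/18 = -41.8750° = -0.730857 rad
cos θ = 0.744603, sin θ = -0.667508 (intermediates below are computed at full precision and shown rounded to 5 d.p.)
v1: (-4,-2.5) → rotate → (-4.64718,0.80852) → ×s → (-4.02756,0.70072) → (-4.03,0.70)
v2: (1.5,-4) → rotate → (-1.55313,-3.97967) → ×s → (-1.34604,-3.44905) → (-1.35,-3.45)
v3: (3,-2.5) → rotate → (0.56504,-3.86403) → ×s → (0.48970,-3.34883) → (0.49,-3.35)
v4: (5,3) → rotate → (5.72554,-1.10373) → ×s → (4.96213,-0.95657) → (4.96,-0.96)
v5: (5,4.5) → rotate → (6.72680,0.01317) → ×s → (5.82989,0.01142) → (5.83,0.01)
v6: (-3.5,-0.5) → rotate → (-2.93986,1.96398) → ×s → (-2.54788,1.70211) → (-2.55,1.70)

Cross-section at z=3.75: (-4.03,0.70) (-1.35,-3.45) (0.49,-3.35) (4.96,-0.96) (5.83,0.01) (-2.55,1.70)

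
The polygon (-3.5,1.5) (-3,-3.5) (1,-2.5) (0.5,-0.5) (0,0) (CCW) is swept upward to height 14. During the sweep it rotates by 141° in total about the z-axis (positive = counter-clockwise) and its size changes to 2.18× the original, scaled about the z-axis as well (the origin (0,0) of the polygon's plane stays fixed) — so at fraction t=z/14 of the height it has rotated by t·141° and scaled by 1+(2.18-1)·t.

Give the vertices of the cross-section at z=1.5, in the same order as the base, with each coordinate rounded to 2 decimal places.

t = z/height = 1.5/14 = 0.107143
s = 1 + (scale-1)·z/height = 1 + (2.18-1)·1.5/14 = 1.126429
θ = twist·z/height = 141°·1.5/14 = 15.1071° = 0.263669 rad
cos θ = 0.965440, sin θ = 0.260625 (intermediates below are computed at full precision and shown rounded to 5 d.p.)
v1: (-3.5,1.5) → rotate → (-3.76998,0.53597) → ×s → (-4.24661,0.60374) → (-4.25,0.60)
v2: (-3,-3.5) → rotate → (-1.98413,-4.16092) → ×s → (-2.23498,-4.68697) → (-2.23,-4.69)
v3: (1,-2.5) → rotate → (1.61700,-2.15298) → ×s → (1.82144,-2.42517) → (1.82,-2.43)
v4: (0.5,-0.5) → rotate → (0.61303,-0.35241) → ×s → (0.69054,-0.39696) → (0.69,-0.40)
v5: (0,0) → rotate → (0.00000,0.00000) → ×s → (0.00000,0.00000) → (0.00,0.00)

Cross-section at z=1.5: (-4.25,0.60) (-2.23,-4.69) (1.82,-2.43) (0.69,-0.40) (0.00,0.00)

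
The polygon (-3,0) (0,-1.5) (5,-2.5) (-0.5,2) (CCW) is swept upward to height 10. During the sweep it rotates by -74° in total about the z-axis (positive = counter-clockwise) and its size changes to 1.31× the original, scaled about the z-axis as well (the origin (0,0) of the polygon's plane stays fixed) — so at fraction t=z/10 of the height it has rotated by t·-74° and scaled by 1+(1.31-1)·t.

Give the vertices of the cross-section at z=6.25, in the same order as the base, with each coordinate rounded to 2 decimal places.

Cross-section at z=6.25: (-2.48,2.59) (-1.29,-1.24) (1.97,-6.38) (1.31,2.08)

t = z/height = 6.25/10 = 0.625
s = 1 + (scale-1)·z/height = 1 + (1.31-1)·6.25/10 = 1.193750
θ = twist·z/height = -74°·6.25/10 = -46.2500° = -0.807215 rad
cos θ = 0.691513, sin θ = -0.722364 (intermediates below are computed at full precision and shown rounded to 5 d.p.)
v1: (-3,0) → rotate → (-2.07454,2.16709) → ×s → (-2.47648,2.58697) → (-2.48,2.59)
v2: (0,-1.5) → rotate → (-1.08355,-1.03727) → ×s → (-1.29348,-1.23824) → (-1.29,-1.24)
v3: (5,-2.5) → rotate → (1.65166,-5.34060) → ×s → (1.97166,-6.37534) → (1.97,-6.38)
v4: (-0.5,2) → rotate → (1.09897,1.74421) → ×s → (1.31190,2.08215) → (1.31,2.08)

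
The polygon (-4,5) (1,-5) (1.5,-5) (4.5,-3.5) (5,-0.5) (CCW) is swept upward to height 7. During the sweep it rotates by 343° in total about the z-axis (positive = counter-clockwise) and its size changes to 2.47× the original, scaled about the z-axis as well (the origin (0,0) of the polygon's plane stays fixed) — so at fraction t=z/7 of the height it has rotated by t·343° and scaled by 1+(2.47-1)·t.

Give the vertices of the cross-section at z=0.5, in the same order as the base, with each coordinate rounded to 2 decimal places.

t = z/height = 0.5/7 = 0.0714286
s = 1 + (scale-1)·z/height = 1 + (2.47-1)·0.5/7 = 1.105000
θ = twist·z/height = 343°·0.5/7 = 24.5000° = 0.427606 rad
cos θ = 0.909961, sin θ = 0.414693 (intermediates below are computed at full precision and shown rounded to 5 d.p.)
v1: (-4,5) → rotate → (-5.71331,2.89103) → ×s → (-6.31321,3.19459) → (-6.31,3.19)
v2: (1,-5) → rotate → (2.98343,-4.13511) → ×s → (3.29669,-4.56930) → (3.30,-4.57)
v3: (1.5,-5) → rotate → (3.43841,-3.92777) → ×s → (3.79944,-4.34018) → (3.80,-4.34)
v4: (4.5,-3.5) → rotate → (5.54625,-1.31874) → ×s → (6.12861,-1.45721) → (6.13,-1.46)
v5: (5,-0.5) → rotate → (4.75715,1.61849) → ×s → (5.25665,1.78843) → (5.26,1.79)

Cross-section at z=0.5: (-6.31,3.19) (3.30,-4.57) (3.80,-4.34) (6.13,-1.46) (5.26,1.79)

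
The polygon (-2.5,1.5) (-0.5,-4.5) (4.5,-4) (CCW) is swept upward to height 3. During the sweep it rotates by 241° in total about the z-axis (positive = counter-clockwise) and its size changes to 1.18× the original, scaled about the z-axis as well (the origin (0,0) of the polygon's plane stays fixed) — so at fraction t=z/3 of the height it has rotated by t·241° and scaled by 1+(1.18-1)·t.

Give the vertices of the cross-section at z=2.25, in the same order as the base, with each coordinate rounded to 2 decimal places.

t = z/height = 2.25/3 = 0.75
s = 1 + (scale-1)·z/height = 1 + (1.18-1)·2.25/3 = 1.135000
θ = twist·z/height = 241°·2.25/3 = 180.7500° = 3.154683 rad
cos θ = -0.999914, sin θ = -0.013090 (intermediates below are computed at full precision and shown rounded to 5 d.p.)
v1: (-2.5,1.5) → rotate → (2.51942,-1.46715) → ×s → (2.85954,-1.66521) → (2.86,-1.67)
v2: (-0.5,-4.5) → rotate → (0.44105,4.50616) → ×s → (0.50060,5.11449) → (0.50,5.11)
v3: (4.5,-4) → rotate → (-4.55197,3.94075) → ×s → (-5.16649,4.47276) → (-5.17,4.47)

Cross-section at z=2.25: (2.86,-1.67) (0.50,5.11) (-5.17,4.47)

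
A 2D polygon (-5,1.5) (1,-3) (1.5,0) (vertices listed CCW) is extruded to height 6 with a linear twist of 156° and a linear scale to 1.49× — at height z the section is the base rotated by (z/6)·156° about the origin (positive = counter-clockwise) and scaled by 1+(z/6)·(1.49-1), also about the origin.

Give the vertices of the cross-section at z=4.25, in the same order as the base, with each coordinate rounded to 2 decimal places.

t = z/height = 4.25/6 = 0.708333
s = 1 + (scale-1)·z/height = 1 + (1.49-1)·4.25/6 = 1.347083
θ = twist·z/height = 156°·4.25/6 = 110.5000° = 1.928589 rad
cos θ = -0.350207, sin θ = 0.936672 (intermediates below are computed at full precision and shown rounded to 5 d.p.)
v1: (-5,1.5) → rotate → (0.34603,-5.20867) → ×s → (0.46613,-7.01652) → (0.47,-7.02)
v2: (1,-3) → rotate → (2.45981,1.98729) → ×s → (3.31357,2.67705) → (3.31,2.68)
v3: (1.5,0) → rotate → (-0.52531,1.40501) → ×s → (-0.70764,1.89266) → (-0.71,1.89)

Cross-section at z=4.25: (0.47,-7.02) (3.31,2.68) (-0.71,1.89)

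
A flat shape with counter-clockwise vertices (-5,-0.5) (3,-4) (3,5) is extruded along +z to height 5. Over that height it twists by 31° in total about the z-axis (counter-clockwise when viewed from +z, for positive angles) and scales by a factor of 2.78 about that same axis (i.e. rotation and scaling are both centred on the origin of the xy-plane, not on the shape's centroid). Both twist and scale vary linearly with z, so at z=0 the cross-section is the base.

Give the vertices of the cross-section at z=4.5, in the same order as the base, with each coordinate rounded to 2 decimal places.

t = z/height = 4.5/5 = 0.9
s = 1 + (scale-1)·z/height = 1 + (2.78-1)·4.5/5 = 2.602000
θ = twist·z/height = 31°·4.5/5 = 27.9000° = 0.486947 rad
cos θ = 0.883766, sin θ = 0.467930 (intermediates below are computed at full precision and shown rounded to 5 d.p.)
v1: (-5,-0.5) → rotate → (-4.18486,-2.78153) → ×s → (-10.88901,-7.23755) → (-10.89,-7.24)
v2: (3,-4) → rotate → (4.52302,-2.13127) → ×s → (11.76889,-5.54557) → (11.77,-5.55)
v3: (3,5) → rotate → (0.31165,5.82262) → ×s → (0.81091,15.15045) → (0.81,15.15)

Cross-section at z=4.5: (-10.89,-7.24) (11.77,-5.55) (0.81,15.15)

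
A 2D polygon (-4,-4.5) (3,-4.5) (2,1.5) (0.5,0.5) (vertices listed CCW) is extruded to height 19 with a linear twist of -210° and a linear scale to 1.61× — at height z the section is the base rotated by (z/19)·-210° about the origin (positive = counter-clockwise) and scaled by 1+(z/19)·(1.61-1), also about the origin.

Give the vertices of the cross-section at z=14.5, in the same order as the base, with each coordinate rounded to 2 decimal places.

t = z/height = 14.5/19 = 0.763158
s = 1 + (scale-1)·z/height = 1 + (1.61-1)·14.5/19 = 1.465526
θ = twist·z/height = -210°·14.5/19 = -160.2632° = -2.797120 rad
cos θ = -0.941254, sin θ = -0.337701 (intermediates below are computed at full precision and shown rounded to 5 d.p.)
v1: (-4,-4.5) → rotate → (2.24536,5.58644) → ×s → (3.29064,8.18708) → (3.29,8.19)
v2: (3,-4.5) → rotate → (-4.34341,3.22254) → ×s → (-6.36539,4.72272) → (-6.37,4.72)
v3: (2,1.5) → rotate → (-1.37596,-2.08728) → ×s → (-2.01650,-3.05897) → (-2.02,-3.06)
v4: (0.5,0.5) → rotate → (-0.30178,-0.63948) → ×s → (-0.44226,-0.93717) → (-0.44,-0.94)

Cross-section at z=14.5: (3.29,8.19) (-6.37,4.72) (-2.02,-3.06) (-0.44,-0.94)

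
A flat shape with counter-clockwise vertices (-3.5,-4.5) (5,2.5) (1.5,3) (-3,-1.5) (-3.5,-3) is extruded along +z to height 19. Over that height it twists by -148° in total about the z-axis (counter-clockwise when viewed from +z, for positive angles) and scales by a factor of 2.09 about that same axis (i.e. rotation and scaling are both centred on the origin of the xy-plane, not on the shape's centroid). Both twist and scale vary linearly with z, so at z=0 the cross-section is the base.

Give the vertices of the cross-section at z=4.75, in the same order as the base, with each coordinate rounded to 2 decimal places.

t = z/height = 4.75/19 = 0.25
s = 1 + (scale-1)·z/height = 1 + (2.09-1)·4.75/19 = 1.272500
θ = twist·z/height = -148°·4.75/19 = -37.0000° = -0.645772 rad
cos θ = 0.798636, sin θ = -0.601815 (intermediates below are computed at full precision and shown rounded to 5 d.p.)
v1: (-3.5,-4.5) → rotate → (-5.50339,-1.48751) → ×s → (-7.00307,-1.89285) → (-7.00,-1.89)
v2: (5,2.5) → rotate → (5.49772,-1.01249) → ×s → (6.99584,-1.28839) → (7.00,-1.29)
v3: (1.5,3) → rotate → (3.00340,1.49318) → ×s → (3.82182,1.90008) → (3.82,1.90)
v4: (-3,-1.5) → rotate → (-3.29863,0.60749) → ×s → (-4.19751,0.77303) → (-4.20,0.77)
v5: (-3.5,-3) → rotate → (-4.60067,-0.28955) → ×s → (-5.85435,-0.36846) → (-5.85,-0.37)

Cross-section at z=4.75: (-7.00,-1.89) (7.00,-1.29) (3.82,1.90) (-4.20,0.77) (-5.85,-0.37)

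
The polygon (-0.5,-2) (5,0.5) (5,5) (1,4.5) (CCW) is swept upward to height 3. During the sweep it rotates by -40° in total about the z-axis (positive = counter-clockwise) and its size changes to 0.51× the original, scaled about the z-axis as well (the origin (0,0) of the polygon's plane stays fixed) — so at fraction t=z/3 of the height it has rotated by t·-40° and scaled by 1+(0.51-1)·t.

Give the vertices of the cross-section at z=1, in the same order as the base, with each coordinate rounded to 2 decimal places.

Cross-section at z=1: (-0.79,-1.53) (4.17,-0.56) (5.04,3.11) (1.68,3.47)

t = z/height = 1/3 = 0.333333
s = 1 + (scale-1)·z/height = 1 + (0.51-1)·1/3 = 0.836667
θ = twist·z/height = -40°·1/3 = -13.3333° = -0.232711 rad
cos θ = 0.973045, sin θ = -0.230616 (intermediates below are computed at full precision and shown rounded to 5 d.p.)
v1: (-0.5,-2) → rotate → (-0.94775,-1.83078) → ×s → (-0.79295,-1.53175) → (-0.79,-1.53)
v2: (5,0.5) → rotate → (4.98053,-0.66656) → ×s → (4.16705,-0.55769) → (4.17,-0.56)
v3: (5,5) → rotate → (6.01830,3.71214) → ×s → (5.03531,3.10583) → (5.04,3.11)
v4: (1,4.5) → rotate → (2.01082,4.14809) → ×s → (1.68238,3.47057) → (1.68,3.47)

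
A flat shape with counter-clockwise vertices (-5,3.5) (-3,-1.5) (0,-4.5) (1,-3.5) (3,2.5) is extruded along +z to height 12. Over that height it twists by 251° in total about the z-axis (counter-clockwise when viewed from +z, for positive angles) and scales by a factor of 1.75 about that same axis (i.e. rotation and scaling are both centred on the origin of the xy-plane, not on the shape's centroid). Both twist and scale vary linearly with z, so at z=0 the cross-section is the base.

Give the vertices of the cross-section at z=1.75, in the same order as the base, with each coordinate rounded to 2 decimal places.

Cross-section at z=1.75: (-6.77,-0.19) (-1.68,-3.32) (2.98,-4.01) (3.21,-2.46) (1.02,4.21)

t = z/height = 1.75/12 = 0.145833
s = 1 + (scale-1)·z/height = 1 + (1.75-1)·1.75/12 = 1.109375
θ = twist·z/height = 251°·1.75/12 = 36.6042° = 0.638863 rad
cos θ = 0.802774, sin θ = 0.596283 (intermediates below are computed at full precision and shown rounded to 5 d.p.)
v1: (-5,3.5) → rotate → (-6.10086,-0.17171) → ×s → (-6.76814,-0.19049) → (-6.77,-0.19)
v2: (-3,-1.5) → rotate → (-1.51390,-2.99301) → ×s → (-1.67948,-3.32037) → (-1.68,-3.32)
v3: (0,-4.5) → rotate → (2.68327,-3.61248) → ×s → (2.97676,-4.00760) → (2.98,-4.01)
v4: (1,-3.5) → rotate → (2.88977,-2.21343) → ×s → (3.20583,-2.45552) → (3.21,-2.46)
v5: (3,2.5) → rotate → (0.91761,3.79579) → ×s → (1.01798,4.21095) → (1.02,4.21)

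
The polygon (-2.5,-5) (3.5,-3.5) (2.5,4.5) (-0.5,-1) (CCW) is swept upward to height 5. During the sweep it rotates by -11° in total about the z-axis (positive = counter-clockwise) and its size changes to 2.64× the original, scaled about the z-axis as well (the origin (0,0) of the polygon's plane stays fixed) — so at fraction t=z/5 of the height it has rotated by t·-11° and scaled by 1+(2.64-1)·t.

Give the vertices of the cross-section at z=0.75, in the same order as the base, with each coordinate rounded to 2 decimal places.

t = z/height = 0.75/5 = 0.15
s = 1 + (scale-1)·z/height = 1 + (2.64-1)·0.75/5 = 1.246000
θ = twist·z/height = -11°·0.75/5 = -1.6500° = -0.028798 rad
cos θ = 0.999585, sin θ = -0.028794 (intermediates below are computed at full precision and shown rounded to 5 d.p.)
v1: (-2.5,-5) → rotate → (-2.64293,-4.92594) → ×s → (-3.29309,-6.13772) → (-3.29,-6.14)
v2: (3.5,-3.5) → rotate → (3.39777,-3.59933) → ×s → (4.23362,-4.48476) → (4.23,-4.48)
v3: (2.5,4.5) → rotate → (2.62854,4.42615) → ×s → (3.27516,5.51498) → (3.28,5.51)
v4: (-0.5,-1) → rotate → (-0.52859,-0.98519) → ×s → (-0.65862,-1.22754) → (-0.66,-1.23)

Cross-section at z=0.75: (-3.29,-6.14) (4.23,-4.48) (3.28,5.51) (-0.66,-1.23)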